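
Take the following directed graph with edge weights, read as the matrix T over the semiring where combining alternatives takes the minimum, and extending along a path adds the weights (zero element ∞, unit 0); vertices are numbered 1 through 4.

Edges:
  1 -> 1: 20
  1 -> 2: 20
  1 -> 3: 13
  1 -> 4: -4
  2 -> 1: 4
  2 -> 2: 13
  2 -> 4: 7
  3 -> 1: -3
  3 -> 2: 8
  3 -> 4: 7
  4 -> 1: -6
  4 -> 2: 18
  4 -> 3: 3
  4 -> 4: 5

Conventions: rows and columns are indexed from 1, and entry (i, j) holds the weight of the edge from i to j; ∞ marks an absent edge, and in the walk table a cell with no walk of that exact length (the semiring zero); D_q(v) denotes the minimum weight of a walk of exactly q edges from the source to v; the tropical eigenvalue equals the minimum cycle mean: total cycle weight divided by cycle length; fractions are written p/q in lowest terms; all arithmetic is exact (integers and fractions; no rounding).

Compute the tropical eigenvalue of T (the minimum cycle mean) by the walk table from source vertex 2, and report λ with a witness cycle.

q=0: [∞, 0, ∞, ∞]
q=1: [4, 13, ∞, 7]
q=2: [1, 24, 10, 0]
q=3: [-6, 18, 3, -3]
q=4: [-9, 11, 0, -10]
Optimal cycle mean attained by: cycle 1->4->1, total (-4) + (-6), length 2.
Answer: λ = -5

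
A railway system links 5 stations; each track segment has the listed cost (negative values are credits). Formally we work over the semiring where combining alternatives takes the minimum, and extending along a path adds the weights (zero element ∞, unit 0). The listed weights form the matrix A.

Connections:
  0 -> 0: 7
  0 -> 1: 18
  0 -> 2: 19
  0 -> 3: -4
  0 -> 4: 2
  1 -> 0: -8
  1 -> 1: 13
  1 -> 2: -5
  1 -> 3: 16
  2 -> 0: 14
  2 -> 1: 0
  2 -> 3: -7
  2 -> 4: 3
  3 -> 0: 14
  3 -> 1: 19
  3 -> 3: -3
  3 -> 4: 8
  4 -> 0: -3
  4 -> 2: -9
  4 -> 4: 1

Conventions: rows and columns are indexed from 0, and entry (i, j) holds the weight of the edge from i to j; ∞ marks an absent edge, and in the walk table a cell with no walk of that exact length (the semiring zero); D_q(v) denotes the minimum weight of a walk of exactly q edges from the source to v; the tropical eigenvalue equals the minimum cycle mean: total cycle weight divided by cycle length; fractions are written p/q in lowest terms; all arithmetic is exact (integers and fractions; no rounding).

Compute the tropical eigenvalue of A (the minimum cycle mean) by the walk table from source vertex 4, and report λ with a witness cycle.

q=0: [∞, ∞, ∞, ∞, 0]
q=1: [-3, ∞, -9, ∞, 1]
q=2: [-2, -9, -8, -16, -6]
q=3: [-17, -8, -15, -19, -8]
q=4: [-16, -15, -17, -22, -15]
q=5: [-23, -17, -24, -25, -14]
Optimal cycle mean attained by: cycle 0->4->2->1->0, total 2 + (-9) + 0 + (-8), length 4.
Answer: λ = -15/4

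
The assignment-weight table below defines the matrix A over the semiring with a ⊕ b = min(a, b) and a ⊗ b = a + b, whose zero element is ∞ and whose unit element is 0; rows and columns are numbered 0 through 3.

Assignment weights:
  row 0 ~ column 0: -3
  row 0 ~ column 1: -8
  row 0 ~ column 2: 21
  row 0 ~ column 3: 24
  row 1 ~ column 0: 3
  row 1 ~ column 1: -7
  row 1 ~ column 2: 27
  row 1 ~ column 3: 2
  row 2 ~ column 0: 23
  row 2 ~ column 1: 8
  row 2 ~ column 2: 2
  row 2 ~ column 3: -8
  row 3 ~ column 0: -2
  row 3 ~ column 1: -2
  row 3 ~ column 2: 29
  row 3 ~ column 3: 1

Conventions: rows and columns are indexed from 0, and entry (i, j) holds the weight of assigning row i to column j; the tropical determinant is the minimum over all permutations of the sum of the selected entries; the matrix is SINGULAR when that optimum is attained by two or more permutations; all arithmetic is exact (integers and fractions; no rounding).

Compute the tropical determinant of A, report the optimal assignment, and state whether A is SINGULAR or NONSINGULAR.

σ = (0, 1, 2, 3): (-3) + (-7) + 2 + 1 = -7
σ = (0, 1, 3, 2): (-3) + (-7) + (-8) + 29 = 11
σ = (0, 2, 1, 3): (-3) + 27 + 8 + 1 = 33
σ = (0, 2, 3, 1): (-3) + 27 + (-8) + (-2) = 14
σ = (0, 3, 1, 2): (-3) + 2 + 8 + 29 = 36
σ = (0, 3, 2, 1): (-3) + 2 + 2 + (-2) = -1
σ = (1, 0, 2, 3): (-8) + 3 + 2 + 1 = -2
σ = (1, 0, 3, 2): (-8) + 3 + (-8) + 29 = 16
σ = (1, 2, 0, 3): (-8) + 27 + 23 + 1 = 43
σ = (1, 2, 3, 0): (-8) + 27 + (-8) + (-2) = 9
σ = (1, 3, 0, 2): (-8) + 2 + 23 + 29 = 46
σ = (1, 3, 2, 0): (-8) + 2 + 2 + (-2) = -6
σ = (2, 0, 1, 3): 21 + 3 + 8 + 1 = 33
σ = (2, 0, 3, 1): 21 + 3 + (-8) + (-2) = 14
σ = (2, 1, 0, 3): 21 + (-7) + 23 + 1 = 38
σ = (2, 1, 3, 0): 21 + (-7) + (-8) + (-2) = 4
σ = (2, 3, 0, 1): 21 + 2 + 23 + (-2) = 44
σ = (2, 3, 1, 0): 21 + 2 + 8 + (-2) = 29
σ = (3, 0, 1, 2): 24 + 3 + 8 + 29 = 64
σ = (3, 0, 2, 1): 24 + 3 + 2 + (-2) = 27
σ = (3, 1, 0, 2): 24 + (-7) + 23 + 29 = 69
σ = (3, 1, 2, 0): 24 + (-7) + 2 + (-2) = 17
σ = (3, 2, 0, 1): 24 + 27 + 23 + (-2) = 72
σ = (3, 2, 1, 0): 24 + 27 + 8 + (-2) = 57
Optimal value attained by: σ = (0, 1, 2, 3).
Answer: det⊕(A) = -7; verdict: NONSINGULAR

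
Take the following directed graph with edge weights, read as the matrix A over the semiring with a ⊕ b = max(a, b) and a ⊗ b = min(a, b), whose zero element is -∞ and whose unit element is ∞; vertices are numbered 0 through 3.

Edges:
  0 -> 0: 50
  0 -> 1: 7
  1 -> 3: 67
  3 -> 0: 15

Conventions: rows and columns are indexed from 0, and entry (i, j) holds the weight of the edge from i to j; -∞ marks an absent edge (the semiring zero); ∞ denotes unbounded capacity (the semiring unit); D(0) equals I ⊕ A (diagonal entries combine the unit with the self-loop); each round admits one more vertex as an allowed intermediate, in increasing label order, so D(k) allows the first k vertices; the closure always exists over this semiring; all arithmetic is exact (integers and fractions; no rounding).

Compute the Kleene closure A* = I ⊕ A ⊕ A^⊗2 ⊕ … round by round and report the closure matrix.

D(0):
  [∞, 7, -∞, -∞]
  [-∞, ∞, -∞, 67]
  [-∞, -∞, ∞, -∞]
  [15, -∞, -∞, ∞]
D(1):
  [∞, 7, -∞, -∞]
  [-∞, ∞, -∞, 67]
  [-∞, -∞, ∞, -∞]
  [15, 7, -∞, ∞]
D(2):
  [∞, 7, -∞, 7]
  [-∞, ∞, -∞, 67]
  [-∞, -∞, ∞, -∞]
  [15, 7, -∞, ∞]
D(3):
  [∞, 7, -∞, 7]
  [-∞, ∞, -∞, 67]
  [-∞, -∞, ∞, -∞]
  [15, 7, -∞, ∞]
D(4):
  [∞, 7, -∞, 7]
  [15, ∞, -∞, 67]
  [-∞, -∞, ∞, -∞]
  [15, 7, -∞, ∞]
Answer: A* = [[∞, 7, -∞, 7], [15, ∞, -∞, 67], [-∞, -∞, ∞, -∞], [15, 7, -∞, ∞]]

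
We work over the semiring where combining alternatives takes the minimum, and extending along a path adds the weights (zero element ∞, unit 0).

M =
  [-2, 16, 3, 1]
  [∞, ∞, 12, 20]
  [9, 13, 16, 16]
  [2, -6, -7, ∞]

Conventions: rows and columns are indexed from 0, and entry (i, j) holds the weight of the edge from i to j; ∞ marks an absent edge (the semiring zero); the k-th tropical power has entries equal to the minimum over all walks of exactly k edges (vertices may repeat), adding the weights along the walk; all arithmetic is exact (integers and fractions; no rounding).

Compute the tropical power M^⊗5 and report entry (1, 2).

M^⊗2:
  [-4, -5, -6, -1]
  [21, 14, 13, 28]
  [7, 10, 9, 10]
  [0, 6, 5, 3]
M^⊗3:
  [-6, -7, -8, -3]
  [19, 22, 21, 22]
  [5, 4, 3, 8]
  [-2, -3, -4, 1]
M^⊗4:
  [-8, -9, -10, -5]
  [17, 16, 15, 20]
  [3, 2, 1, 6]
  [-4, -5, -6, -1]
M^⊗5:
  [-10, -11, -12, -7]
  [15, 14, 13, 18]
  [1, 0, -1, 4]
  [-6, -7, -8, -3]
Key observation: the optimum is the walk 1->2->0->0->3->2, with weight 12 + 9 + (-2) + 1 + (-7) = 13.
Optimal value attained by: walk 1->2->0->0->3->2.
Answer: (M^⊗5)[1][2] = 13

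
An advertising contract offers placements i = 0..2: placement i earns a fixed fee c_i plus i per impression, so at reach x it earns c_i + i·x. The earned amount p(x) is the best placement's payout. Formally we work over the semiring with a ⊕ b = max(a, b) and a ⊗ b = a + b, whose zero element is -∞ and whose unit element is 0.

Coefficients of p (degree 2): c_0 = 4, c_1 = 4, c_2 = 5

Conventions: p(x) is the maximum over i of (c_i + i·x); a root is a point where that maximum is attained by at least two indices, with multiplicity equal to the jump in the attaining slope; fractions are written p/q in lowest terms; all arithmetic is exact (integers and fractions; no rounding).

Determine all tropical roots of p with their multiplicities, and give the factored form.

hull edge (i=0, c=4) to (i=2, c=5): slope 1/2, span 2
Factored form: p(x) = 5 ⊗ (x ⊕ (-1/2)) ⊗ (x ⊕ (-1/2))
Answer: roots = -1/2 (mult 2)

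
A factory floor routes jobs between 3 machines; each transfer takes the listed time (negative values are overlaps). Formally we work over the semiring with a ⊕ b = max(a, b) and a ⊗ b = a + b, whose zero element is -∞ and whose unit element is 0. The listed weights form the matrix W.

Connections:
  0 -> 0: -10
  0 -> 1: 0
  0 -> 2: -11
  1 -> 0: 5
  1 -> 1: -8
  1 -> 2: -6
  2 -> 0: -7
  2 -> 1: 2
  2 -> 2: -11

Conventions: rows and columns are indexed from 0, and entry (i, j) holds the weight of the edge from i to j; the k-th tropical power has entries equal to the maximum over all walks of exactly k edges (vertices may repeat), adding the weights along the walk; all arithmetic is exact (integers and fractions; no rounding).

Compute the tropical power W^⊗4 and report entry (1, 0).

W^⊗2:
  [5, -8, -6]
  [-3, 5, -6]
  [7, -6, -4]
W^⊗3:
  [-3, 5, -6]
  [10, -3, -1]
  [-1, 7, -4]
W^⊗4:
  [10, -3, -1]
  [2, 10, -1]
  [12, -1, 1]
Key observation: the optimum is the walk 1->0->1->1->0, with weight 5 + 0 + (-8) + 5 = 2.
Optimal value attained by: walk 1->0->1->1->0.
Answer: (W^⊗4)[1][0] = 2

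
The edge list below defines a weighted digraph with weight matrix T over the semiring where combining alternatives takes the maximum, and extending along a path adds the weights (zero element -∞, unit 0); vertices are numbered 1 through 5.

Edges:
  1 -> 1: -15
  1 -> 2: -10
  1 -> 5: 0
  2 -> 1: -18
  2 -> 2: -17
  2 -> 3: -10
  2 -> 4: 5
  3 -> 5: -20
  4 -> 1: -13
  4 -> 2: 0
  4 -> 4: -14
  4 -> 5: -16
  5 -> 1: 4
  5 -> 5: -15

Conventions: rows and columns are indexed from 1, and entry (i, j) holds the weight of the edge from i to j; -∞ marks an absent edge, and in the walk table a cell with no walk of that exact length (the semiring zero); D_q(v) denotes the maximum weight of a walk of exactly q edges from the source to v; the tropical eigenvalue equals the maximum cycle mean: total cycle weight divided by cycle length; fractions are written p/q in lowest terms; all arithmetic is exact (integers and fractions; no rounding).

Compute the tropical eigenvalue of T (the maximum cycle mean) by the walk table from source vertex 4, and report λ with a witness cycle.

q=0: [-∞, -∞, -∞, 0, -∞]
q=1: [-13, 0, -∞, -14, -16]
q=2: [-12, -14, -10, 5, -13]
q=3: [-8, 5, -24, -9, -11]
q=4: [-7, -9, -5, 10, -8]
q=5: [-3, 10, -19, -4, -6]
Optimal cycle mean attained by: cycle 2->4->2, total 5 + 0, length 2.
Answer: λ = 5/2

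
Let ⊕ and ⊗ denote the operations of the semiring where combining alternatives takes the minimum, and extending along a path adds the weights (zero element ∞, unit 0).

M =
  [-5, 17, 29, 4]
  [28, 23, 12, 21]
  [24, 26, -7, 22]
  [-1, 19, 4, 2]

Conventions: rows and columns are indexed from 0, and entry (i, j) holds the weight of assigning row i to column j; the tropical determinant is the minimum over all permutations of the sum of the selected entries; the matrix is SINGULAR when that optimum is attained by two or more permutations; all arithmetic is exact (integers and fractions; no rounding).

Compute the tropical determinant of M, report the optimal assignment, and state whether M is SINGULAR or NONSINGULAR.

σ = (0, 1, 2, 3): (-5) + 23 + (-7) + 2 = 13
σ = (0, 1, 3, 2): (-5) + 23 + 22 + 4 = 44
σ = (0, 2, 1, 3): (-5) + 12 + 26 + 2 = 35
σ = (0, 2, 3, 1): (-5) + 12 + 22 + 19 = 48
σ = (0, 3, 1, 2): (-5) + 21 + 26 + 4 = 46
σ = (0, 3, 2, 1): (-5) + 21 + (-7) + 19 = 28
σ = (1, 0, 2, 3): 17 + 28 + (-7) + 2 = 40
σ = (1, 0, 3, 2): 17 + 28 + 22 + 4 = 71
σ = (1, 2, 0, 3): 17 + 12 + 24 + 2 = 55
σ = (1, 2, 3, 0): 17 + 12 + 22 + (-1) = 50
σ = (1, 3, 0, 2): 17 + 21 + 24 + 4 = 66
σ = (1, 3, 2, 0): 17 + 21 + (-7) + (-1) = 30
σ = (2, 0, 1, 3): 29 + 28 + 26 + 2 = 85
σ = (2, 0, 3, 1): 29 + 28 + 22 + 19 = 98
σ = (2, 1, 0, 3): 29 + 23 + 24 + 2 = 78
σ = (2, 1, 3, 0): 29 + 23 + 22 + (-1) = 73
σ = (2, 3, 0, 1): 29 + 21 + 24 + 19 = 93
σ = (2, 3, 1, 0): 29 + 21 + 26 + (-1) = 75
σ = (3, 0, 1, 2): 4 + 28 + 26 + 4 = 62
σ = (3, 0, 2, 1): 4 + 28 + (-7) + 19 = 44
σ = (3, 1, 0, 2): 4 + 23 + 24 + 4 = 55
σ = (3, 1, 2, 0): 4 + 23 + (-7) + (-1) = 19
σ = (3, 2, 0, 1): 4 + 12 + 24 + 19 = 59
σ = (3, 2, 1, 0): 4 + 12 + 26 + (-1) = 41
Optimal value attained by: σ = (0, 1, 2, 3).
Answer: det⊕(M) = 13; verdict: NONSINGULAR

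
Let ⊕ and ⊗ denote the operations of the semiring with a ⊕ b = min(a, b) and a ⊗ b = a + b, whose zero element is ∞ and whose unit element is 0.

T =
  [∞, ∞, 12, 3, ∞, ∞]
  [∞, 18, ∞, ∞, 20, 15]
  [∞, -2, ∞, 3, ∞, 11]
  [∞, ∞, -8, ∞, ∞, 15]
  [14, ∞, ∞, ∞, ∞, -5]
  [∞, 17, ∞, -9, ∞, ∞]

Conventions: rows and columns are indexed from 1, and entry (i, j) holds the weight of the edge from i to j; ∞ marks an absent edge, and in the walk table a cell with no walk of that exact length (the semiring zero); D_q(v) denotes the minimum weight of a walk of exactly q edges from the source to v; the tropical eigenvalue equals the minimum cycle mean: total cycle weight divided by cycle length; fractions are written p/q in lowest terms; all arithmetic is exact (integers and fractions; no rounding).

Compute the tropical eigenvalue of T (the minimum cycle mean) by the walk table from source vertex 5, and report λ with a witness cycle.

q=0: [∞, ∞, ∞, ∞, 0, ∞]
q=1: [14, ∞, ∞, ∞, ∞, -5]
q=2: [∞, 12, 26, -14, ∞, ∞]
q=3: [∞, 24, -22, 29, 32, 1]
q=4: [46, -24, 21, -19, 44, -11]
q=5: [58, -6, -27, -20, -4, -9]
q=6: [10, -29, -28, -24, 14, -16]
Optimal cycle mean attained by: cycle 3->4->3, total 3 + (-8), length 2.
Answer: λ = -5/2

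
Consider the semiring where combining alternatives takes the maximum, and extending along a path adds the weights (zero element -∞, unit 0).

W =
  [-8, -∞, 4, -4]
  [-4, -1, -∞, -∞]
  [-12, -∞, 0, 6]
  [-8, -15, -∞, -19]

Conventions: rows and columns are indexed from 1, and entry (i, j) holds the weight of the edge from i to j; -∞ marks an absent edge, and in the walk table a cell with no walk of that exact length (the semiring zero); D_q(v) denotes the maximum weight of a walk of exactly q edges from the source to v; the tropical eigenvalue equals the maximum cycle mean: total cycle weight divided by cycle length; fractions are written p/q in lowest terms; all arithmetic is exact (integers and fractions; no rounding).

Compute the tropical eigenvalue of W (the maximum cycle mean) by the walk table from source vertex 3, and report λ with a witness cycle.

q=0: [-∞, -∞, 0, -∞]
q=1: [-12, -∞, 0, 6]
q=2: [-2, -9, 0, 6]
q=3: [-2, -9, 2, 6]
q=4: [-2, -9, 2, 8]
Optimal cycle mean attained by: cycle 1->3->4->1, total 4 + 6 + (-8), length 3.
Answer: λ = 2/3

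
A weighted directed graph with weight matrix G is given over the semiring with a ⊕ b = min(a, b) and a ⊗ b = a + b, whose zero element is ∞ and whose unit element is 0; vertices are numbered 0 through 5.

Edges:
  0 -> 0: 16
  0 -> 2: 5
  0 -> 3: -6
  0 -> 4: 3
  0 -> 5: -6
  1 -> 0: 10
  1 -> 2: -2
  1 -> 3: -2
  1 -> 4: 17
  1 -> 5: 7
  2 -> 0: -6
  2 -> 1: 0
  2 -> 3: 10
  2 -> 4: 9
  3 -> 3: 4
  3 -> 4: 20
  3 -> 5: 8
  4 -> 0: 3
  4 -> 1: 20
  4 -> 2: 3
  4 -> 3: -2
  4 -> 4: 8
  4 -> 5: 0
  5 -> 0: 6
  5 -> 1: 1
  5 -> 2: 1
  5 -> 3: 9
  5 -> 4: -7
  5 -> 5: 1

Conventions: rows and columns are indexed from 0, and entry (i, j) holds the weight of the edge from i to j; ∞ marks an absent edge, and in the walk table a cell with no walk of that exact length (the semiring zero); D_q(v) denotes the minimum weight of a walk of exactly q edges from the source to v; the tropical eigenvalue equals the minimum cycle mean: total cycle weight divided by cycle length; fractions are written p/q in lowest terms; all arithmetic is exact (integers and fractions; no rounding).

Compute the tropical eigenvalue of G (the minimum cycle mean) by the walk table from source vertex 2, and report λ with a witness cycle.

q=0: [∞, ∞, 0, ∞, ∞, ∞]
q=1: [-6, 0, ∞, 10, 9, ∞]
q=2: [10, 29, -2, -12, -3, -12]
q=3: [-8, -11, -11, -8, -19, -11]
q=4: [-17, -11, -16, -21, -18, -19]
q=5: [-22, -18, -18, -23, -26, -23]
q=6: [-24, -22, -23, -28, -30, -28]
Optimal cycle mean attained by: cycle 0->5->4->2->0, total (-6) + (-7) + 3 + (-6), length 4.
Answer: λ = -4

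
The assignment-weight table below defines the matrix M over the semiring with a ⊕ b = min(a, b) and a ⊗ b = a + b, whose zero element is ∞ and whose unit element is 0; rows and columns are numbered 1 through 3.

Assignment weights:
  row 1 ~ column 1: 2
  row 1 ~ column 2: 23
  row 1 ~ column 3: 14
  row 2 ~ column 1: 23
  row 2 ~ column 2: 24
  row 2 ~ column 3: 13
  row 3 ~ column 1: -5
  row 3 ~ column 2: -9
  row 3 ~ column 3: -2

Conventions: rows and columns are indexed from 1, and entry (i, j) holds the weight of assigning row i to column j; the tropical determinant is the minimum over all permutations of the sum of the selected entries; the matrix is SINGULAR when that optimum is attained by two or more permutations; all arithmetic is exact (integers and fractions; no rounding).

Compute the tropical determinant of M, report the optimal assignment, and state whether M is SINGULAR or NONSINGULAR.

σ = (1, 2, 3): 2 + 24 + (-2) = 24
σ = (1, 3, 2): 2 + 13 + (-9) = 6
σ = (2, 1, 3): 23 + 23 + (-2) = 44
σ = (2, 3, 1): 23 + 13 + (-5) = 31
σ = (3, 1, 2): 14 + 23 + (-9) = 28
σ = (3, 2, 1): 14 + 24 + (-5) = 33
Optimal value attained by: σ = (1, 3, 2).
Answer: det⊕(M) = 6; verdict: NONSINGULAR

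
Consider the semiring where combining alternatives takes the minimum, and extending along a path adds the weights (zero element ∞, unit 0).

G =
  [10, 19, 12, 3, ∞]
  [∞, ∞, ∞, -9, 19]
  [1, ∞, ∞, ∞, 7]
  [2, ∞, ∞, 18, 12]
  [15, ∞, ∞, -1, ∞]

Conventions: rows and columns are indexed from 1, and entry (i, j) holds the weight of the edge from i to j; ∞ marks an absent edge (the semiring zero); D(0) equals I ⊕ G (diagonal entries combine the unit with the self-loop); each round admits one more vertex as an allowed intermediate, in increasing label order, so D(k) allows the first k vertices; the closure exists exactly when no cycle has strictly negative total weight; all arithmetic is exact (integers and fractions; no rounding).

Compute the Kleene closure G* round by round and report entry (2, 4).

D(0):
  [0, 19, 12, 3, ∞]
  [∞, 0, ∞, -9, 19]
  [1, ∞, 0, ∞, 7]
  [2, ∞, ∞, 0, 12]
  [15, ∞, ∞, -1, 0]
D(1):
  [0, 19, 12, 3, ∞]
  [∞, 0, ∞, -9, 19]
  [1, 20, 0, 4, 7]
  [2, 21, 14, 0, 12]
  [15, 34, 27, -1, 0]
D(2):
  [0, 19, 12, 3, 38]
  [∞, 0, ∞, -9, 19]
  [1, 20, 0, 4, 7]
  [2, 21, 14, 0, 12]
  [15, 34, 27, -1, 0]
D(3):
  [0, 19, 12, 3, 19]
  [∞, 0, ∞, -9, 19]
  [1, 20, 0, 4, 7]
  [2, 21, 14, 0, 12]
  [15, 34, 27, -1, 0]
D(4):
  [0, 19, 12, 3, 15]
  [-7, 0, 5, -9, 3]
  [1, 20, 0, 4, 7]
  [2, 21, 14, 0, 12]
  [1, 20, 13, -1, 0]
D(5):
  [0, 19, 12, 3, 15]
  [-7, 0, 5, -9, 3]
  [1, 20, 0, 4, 7]
  [2, 21, 14, 0, 12]
  [1, 20, 13, -1, 0]
Answer: G*[2][4] = -9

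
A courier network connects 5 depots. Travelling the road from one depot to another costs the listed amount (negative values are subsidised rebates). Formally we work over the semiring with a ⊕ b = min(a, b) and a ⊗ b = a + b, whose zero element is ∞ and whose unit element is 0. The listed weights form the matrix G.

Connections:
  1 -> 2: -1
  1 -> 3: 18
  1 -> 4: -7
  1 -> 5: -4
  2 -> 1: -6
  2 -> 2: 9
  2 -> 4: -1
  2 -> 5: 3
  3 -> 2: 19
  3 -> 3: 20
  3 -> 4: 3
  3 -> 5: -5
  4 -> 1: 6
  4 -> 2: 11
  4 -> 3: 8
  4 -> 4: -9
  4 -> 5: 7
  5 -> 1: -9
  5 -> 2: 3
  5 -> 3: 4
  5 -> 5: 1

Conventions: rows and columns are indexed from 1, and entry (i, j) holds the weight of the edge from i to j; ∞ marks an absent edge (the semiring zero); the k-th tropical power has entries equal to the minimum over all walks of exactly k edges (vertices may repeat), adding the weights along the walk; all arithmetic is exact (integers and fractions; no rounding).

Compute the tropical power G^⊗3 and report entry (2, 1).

G^⊗2:
  [-13, -1, 0, -16, -3]
  [-6, -7, 7, -13, -10]
  [-14, -2, -1, -6, -4]
  [-3, 2, -1, -18, -2]
  [-8, -10, 5, -16, -13]
G^⊗3:
  [-12, -14, -8, -25, -17]
  [-19, -7, -6, -22, -10]
  [-13, -15, 0, -21, -18]
  [-12, -7, -10, -27, -11]
  [-22, -10, -9, -25, -12]
Key observation: the optimum is the walk 2->1->5->1, with weight (-6) + (-4) + (-9) = -19.
Optimal value attained by: walk 2->1->5->1.
Answer: (G^⊗3)[2][1] = -19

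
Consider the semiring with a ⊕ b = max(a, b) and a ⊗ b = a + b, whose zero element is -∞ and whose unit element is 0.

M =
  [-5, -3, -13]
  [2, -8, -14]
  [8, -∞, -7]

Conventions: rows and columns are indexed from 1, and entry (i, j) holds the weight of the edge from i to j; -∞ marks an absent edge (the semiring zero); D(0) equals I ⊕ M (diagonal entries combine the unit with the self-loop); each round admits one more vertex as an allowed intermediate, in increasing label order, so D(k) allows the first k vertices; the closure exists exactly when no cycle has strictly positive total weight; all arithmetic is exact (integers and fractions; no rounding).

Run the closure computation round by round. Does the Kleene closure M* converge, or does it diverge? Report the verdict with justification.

D(0):
  [0, -3, -13]
  [2, 0, -14]
  [8, -∞, 0]
D(1):
  [0, -3, -13]
  [2, 0, -11]
  [8, 5, 0]
D(2):
  [0, -3, -13]
  [2, 0, -11]
  [8, 5, 0]
D(3):
  [0, -3, -13]
  [2, 0, -11]
  [8, 5, 0]
Key observation: every diagonal entry stays at the unit through all rounds, so no improving cycle exists.
Answer: CONVERGES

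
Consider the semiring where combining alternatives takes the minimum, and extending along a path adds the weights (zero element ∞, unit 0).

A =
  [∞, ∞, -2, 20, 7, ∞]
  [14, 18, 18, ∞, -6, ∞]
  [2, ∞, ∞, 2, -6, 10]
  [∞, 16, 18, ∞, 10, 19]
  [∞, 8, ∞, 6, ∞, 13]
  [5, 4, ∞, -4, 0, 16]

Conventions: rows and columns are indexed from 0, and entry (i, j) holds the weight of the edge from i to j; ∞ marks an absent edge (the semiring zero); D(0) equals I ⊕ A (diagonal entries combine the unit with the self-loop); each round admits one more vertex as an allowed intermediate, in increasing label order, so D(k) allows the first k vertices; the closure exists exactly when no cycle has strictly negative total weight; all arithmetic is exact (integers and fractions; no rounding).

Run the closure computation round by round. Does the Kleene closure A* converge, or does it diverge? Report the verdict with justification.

D(0):
  [0, ∞, -2, 20, 7, ∞]
  [14, 0, 18, ∞, -6, ∞]
  [2, ∞, 0, 2, -6, 10]
  [∞, 16, 18, 0, 10, 19]
  [∞, 8, ∞, 6, 0, 13]
  [5, 4, ∞, -4, 0, 0]
D(1):
  [0, ∞, -2, 20, 7, ∞]
  [14, 0, 12, 34, -6, ∞]
  [2, ∞, 0, 2, -6, 10]
  [∞, 16, 18, 0, 10, 19]
  [∞, 8, ∞, 6, 0, 13]
  [5, 4, 3, -4, 0, 0]
D(2):
  [0, ∞, -2, 20, 7, ∞]
  [14, 0, 12, 34, -6, ∞]
  [2, ∞, 0, 2, -6, 10]
  [30, 16, 18, 0, 10, 19]
  [22, 8, 20, 6, 0, 13]
  [5, 4, 3, -4, -2, 0]
D(3):
  [0, ∞, -2, 0, -8, 8]
  [14, 0, 12, 14, -6, 22]
  [2, ∞, 0, 2, -6, 10]
  [20, 16, 18, 0, 10, 19]
  [22, 8, 20, 6, 0, 13]
  [5, 4, 3, -4, -3, 0]
D(4):
  [0, 16, -2, 0, -8, 8]
  [14, 0, 12, 14, -6, 22]
  [2, 18, 0, 2, -6, 10]
  [20, 16, 18, 0, 10, 19]
  [22, 8, 20, 6, 0, 13]
  [5, 4, 3, -4, -3, 0]
D(5):
  [0, 0, -2, -2, -8, 5]
  [14, 0, 12, 0, -6, 7]
  [2, 2, 0, 0, -6, 7]
  [20, 16, 18, 0, 10, 19]
  [22, 8, 20, 6, 0, 13]
  [5, 4, 3, -4, -3, 0]
D(6):
  [0, 0, -2, -2, -8, 5]
  [12, 0, 10, 0, -6, 7]
  [2, 2, 0, 0, -6, 7]
  [20, 16, 18, 0, 10, 19]
  [18, 8, 16, 6, 0, 13]
  [5, 4, 3, -4, -3, 0]
Key observation: every diagonal entry stays at the unit through all rounds, so no improving cycle exists.
Answer: CONVERGES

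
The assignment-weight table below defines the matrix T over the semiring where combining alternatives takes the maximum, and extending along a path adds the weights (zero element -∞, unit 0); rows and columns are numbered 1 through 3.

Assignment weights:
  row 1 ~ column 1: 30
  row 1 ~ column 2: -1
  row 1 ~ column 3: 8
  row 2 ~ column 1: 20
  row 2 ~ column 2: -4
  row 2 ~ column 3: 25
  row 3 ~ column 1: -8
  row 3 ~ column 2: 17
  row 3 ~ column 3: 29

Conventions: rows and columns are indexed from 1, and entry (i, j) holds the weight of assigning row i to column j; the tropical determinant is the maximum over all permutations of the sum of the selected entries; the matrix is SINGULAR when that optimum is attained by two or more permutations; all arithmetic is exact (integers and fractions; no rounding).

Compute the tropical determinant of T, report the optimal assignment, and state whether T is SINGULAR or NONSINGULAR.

σ = (1, 2, 3): 30 + (-4) + 29 = 55
σ = (1, 3, 2): 30 + 25 + 17 = 72
σ = (2, 1, 3): (-1) + 20 + 29 = 48
σ = (2, 3, 1): (-1) + 25 + (-8) = 16
σ = (3, 1, 2): 8 + 20 + 17 = 45
σ = (3, 2, 1): 8 + (-4) + (-8) = -4
Optimal value attained by: σ = (1, 3, 2).
Answer: det⊕(T) = 72; verdict: NONSINGULAR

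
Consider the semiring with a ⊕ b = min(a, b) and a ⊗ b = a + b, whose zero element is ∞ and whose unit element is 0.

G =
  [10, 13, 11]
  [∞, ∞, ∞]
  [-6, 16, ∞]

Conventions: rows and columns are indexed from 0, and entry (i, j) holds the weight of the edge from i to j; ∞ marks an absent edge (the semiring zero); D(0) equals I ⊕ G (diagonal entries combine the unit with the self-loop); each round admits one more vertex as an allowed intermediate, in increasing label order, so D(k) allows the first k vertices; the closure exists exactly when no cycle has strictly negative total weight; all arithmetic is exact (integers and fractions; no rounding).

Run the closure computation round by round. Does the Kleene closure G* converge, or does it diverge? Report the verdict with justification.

D(0):
  [0, 13, 11]
  [∞, 0, ∞]
  [-6, 16, 0]
D(1):
  [0, 13, 11]
  [∞, 0, ∞]
  [-6, 7, 0]
D(2):
  [0, 13, 11]
  [∞, 0, ∞]
  [-6, 7, 0]
D(3):
  [0, 13, 11]
  [∞, 0, ∞]
  [-6, 7, 0]
Key observation: every diagonal entry stays at the unit through all rounds, so no improving cycle exists.
Answer: CONVERGES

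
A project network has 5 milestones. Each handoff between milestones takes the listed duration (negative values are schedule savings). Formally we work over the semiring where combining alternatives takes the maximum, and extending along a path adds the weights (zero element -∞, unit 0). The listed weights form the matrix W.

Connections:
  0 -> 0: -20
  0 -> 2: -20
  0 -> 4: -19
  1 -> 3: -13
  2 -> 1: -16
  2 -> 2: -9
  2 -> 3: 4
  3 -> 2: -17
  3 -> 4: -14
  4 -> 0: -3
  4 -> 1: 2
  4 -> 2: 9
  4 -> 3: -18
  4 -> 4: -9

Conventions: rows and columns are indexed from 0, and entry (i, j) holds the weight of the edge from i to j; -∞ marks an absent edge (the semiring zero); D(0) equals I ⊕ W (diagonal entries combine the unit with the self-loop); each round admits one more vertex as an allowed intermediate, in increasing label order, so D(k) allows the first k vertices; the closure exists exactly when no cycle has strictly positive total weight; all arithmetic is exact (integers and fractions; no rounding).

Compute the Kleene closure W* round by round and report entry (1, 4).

D(0):
  [0, -∞, -20, -∞, -19]
  [-∞, 0, -∞, -13, -∞]
  [-∞, -16, 0, 4, -∞]
  [-∞, -∞, -17, 0, -14]
  [-3, 2, 9, -18, 0]
D(1):
  [0, -∞, -20, -∞, -19]
  [-∞, 0, -∞, -13, -∞]
  [-∞, -16, 0, 4, -∞]
  [-∞, -∞, -17, 0, -14]
  [-3, 2, 9, -18, 0]
D(2):
  [0, -∞, -20, -∞, -19]
  [-∞, 0, -∞, -13, -∞]
  [-∞, -16, 0, 4, -∞]
  [-∞, -∞, -17, 0, -14]
  [-3, 2, 9, -11, 0]
D(3):
  [0, -36, -20, -16, -19]
  [-∞, 0, -∞, -13, -∞]
  [-∞, -16, 0, 4, -∞]
  [-∞, -33, -17, 0, -14]
  [-3, 2, 9, 13, 0]
D(4):
  [0, -36, -20, -16, -19]
  [-∞, 0, -30, -13, -27]
  [-∞, -16, 0, 4, -10]
  [-∞, -33, -17, 0, -14]
  [-3, 2, 9, 13, 0]
D(5):
  [0, -17, -10, -6, -19]
  [-30, 0, -18, -13, -27]
  [-13, -8, 0, 4, -10]
  [-17, -12, -5, 0, -14]
  [-3, 2, 9, 13, 0]
Answer: W*[1][4] = -27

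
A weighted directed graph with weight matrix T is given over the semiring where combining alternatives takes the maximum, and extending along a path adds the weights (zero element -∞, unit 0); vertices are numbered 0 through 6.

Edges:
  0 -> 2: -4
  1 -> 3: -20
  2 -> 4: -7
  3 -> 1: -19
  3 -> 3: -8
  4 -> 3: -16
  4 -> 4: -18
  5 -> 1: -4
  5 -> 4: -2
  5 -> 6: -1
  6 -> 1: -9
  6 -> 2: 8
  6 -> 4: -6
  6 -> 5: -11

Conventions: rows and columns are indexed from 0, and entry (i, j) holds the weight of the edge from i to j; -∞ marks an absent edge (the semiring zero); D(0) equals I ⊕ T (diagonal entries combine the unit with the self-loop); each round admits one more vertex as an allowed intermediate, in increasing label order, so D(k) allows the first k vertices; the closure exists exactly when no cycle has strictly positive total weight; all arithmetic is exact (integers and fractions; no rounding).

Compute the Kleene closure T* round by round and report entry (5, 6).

D(0):
  [0, -∞, -4, -∞, -∞, -∞, -∞]
  [-∞, 0, -∞, -20, -∞, -∞, -∞]
  [-∞, -∞, 0, -∞, -7, -∞, -∞]
  [-∞, -19, -∞, 0, -∞, -∞, -∞]
  [-∞, -∞, -∞, -16, 0, -∞, -∞]
  [-∞, -4, -∞, -∞, -2, 0, -1]
  [-∞, -9, 8, -∞, -6, -11, 0]
D(1):
  [0, -∞, -4, -∞, -∞, -∞, -∞]
  [-∞, 0, -∞, -20, -∞, -∞, -∞]
  [-∞, -∞, 0, -∞, -7, -∞, -∞]
  [-∞, -19, -∞, 0, -∞, -∞, -∞]
  [-∞, -∞, -∞, -16, 0, -∞, -∞]
  [-∞, -4, -∞, -∞, -2, 0, -1]
  [-∞, -9, 8, -∞, -6, -11, 0]
D(2):
  [0, -∞, -4, -∞, -∞, -∞, -∞]
  [-∞, 0, -∞, -20, -∞, -∞, -∞]
  [-∞, -∞, 0, -∞, -7, -∞, -∞]
  [-∞, -19, -∞, 0, -∞, -∞, -∞]
  [-∞, -∞, -∞, -16, 0, -∞, -∞]
  [-∞, -4, -∞, -24, -2, 0, -1]
  [-∞, -9, 8, -29, -6, -11, 0]
D(3):
  [0, -∞, -4, -∞, -11, -∞, -∞]
  [-∞, 0, -∞, -20, -∞, -∞, -∞]
  [-∞, -∞, 0, -∞, -7, -∞, -∞]
  [-∞, -19, -∞, 0, -∞, -∞, -∞]
  [-∞, -∞, -∞, -16, 0, -∞, -∞]
  [-∞, -4, -∞, -24, -2, 0, -1]
  [-∞, -9, 8, -29, 1, -11, 0]
D(4):
  [0, -∞, -4, -∞, -11, -∞, -∞]
  [-∞, 0, -∞, -20, -∞, -∞, -∞]
  [-∞, -∞, 0, -∞, -7, -∞, -∞]
  [-∞, -19, -∞, 0, -∞, -∞, -∞]
  [-∞, -35, -∞, -16, 0, -∞, -∞]
  [-∞, -4, -∞, -24, -2, 0, -1]
  [-∞, -9, 8, -29, 1, -11, 0]
D(5):
  [0, -46, -4, -27, -11, -∞, -∞]
  [-∞, 0, -∞, -20, -∞, -∞, -∞]
  [-∞, -42, 0, -23, -7, -∞, -∞]
  [-∞, -19, -∞, 0, -∞, -∞, -∞]
  [-∞, -35, -∞, -16, 0, -∞, -∞]
  [-∞, -4, -∞, -18, -2, 0, -1]
  [-∞, -9, 8, -15, 1, -11, 0]
D(6):
  [0, -46, -4, -27, -11, -∞, -∞]
  [-∞, 0, -∞, -20, -∞, -∞, -∞]
  [-∞, -42, 0, -23, -7, -∞, -∞]
  [-∞, -19, -∞, 0, -∞, -∞, -∞]
  [-∞, -35, -∞, -16, 0, -∞, -∞]
  [-∞, -4, -∞, -18, -2, 0, -1]
  [-∞, -9, 8, -15, 1, -11, 0]
D(7):
  [0, -46, -4, -27, -11, -∞, -∞]
  [-∞, 0, -∞, -20, -∞, -∞, -∞]
  [-∞, -42, 0, -23, -7, -∞, -∞]
  [-∞, -19, -∞, 0, -∞, -∞, -∞]
  [-∞, -35, -∞, -16, 0, -∞, -∞]
  [-∞, -4, 7, -16, 0, 0, -1]
  [-∞, -9, 8, -15, 1, -11, 0]
Answer: T*[5][6] = -1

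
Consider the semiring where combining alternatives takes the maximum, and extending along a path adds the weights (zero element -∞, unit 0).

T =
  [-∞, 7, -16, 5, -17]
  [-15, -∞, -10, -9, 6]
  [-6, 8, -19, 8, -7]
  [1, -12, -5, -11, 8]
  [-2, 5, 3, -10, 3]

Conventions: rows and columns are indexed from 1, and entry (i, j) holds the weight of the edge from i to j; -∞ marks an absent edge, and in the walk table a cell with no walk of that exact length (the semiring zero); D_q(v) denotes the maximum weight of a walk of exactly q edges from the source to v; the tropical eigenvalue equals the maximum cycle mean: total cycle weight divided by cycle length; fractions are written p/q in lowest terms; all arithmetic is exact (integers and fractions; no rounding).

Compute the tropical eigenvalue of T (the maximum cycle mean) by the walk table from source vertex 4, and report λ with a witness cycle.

q=0: [-∞, -∞, -∞, 0, -∞]
q=1: [1, -12, -5, -11, 8]
q=2: [6, 13, 11, 6, 11]
q=3: [9, 19, 14, 19, 19]
q=4: [20, 24, 22, 22, 27]
q=5: [25, 32, 30, 30, 30]
Optimal cycle mean attained by: cycle 3->4->5->3, total 8 + 8 + 3, length 3.
Answer: λ = 19/3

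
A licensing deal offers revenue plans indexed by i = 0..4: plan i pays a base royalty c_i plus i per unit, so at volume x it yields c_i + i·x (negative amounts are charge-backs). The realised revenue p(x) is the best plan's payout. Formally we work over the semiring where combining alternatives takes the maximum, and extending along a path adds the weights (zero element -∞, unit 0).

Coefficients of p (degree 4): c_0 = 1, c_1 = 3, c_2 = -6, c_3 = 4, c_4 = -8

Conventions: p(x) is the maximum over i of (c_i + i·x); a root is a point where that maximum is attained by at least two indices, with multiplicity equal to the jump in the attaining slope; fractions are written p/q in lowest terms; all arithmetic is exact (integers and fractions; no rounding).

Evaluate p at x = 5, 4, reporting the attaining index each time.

p(5) = max(1+0·5=1, 3+1·5=8, -6+2·5=4, 4+3·5=19, -8+4·5=12) = 19 (attained by i=3)
p(4) = max(1+0·4=1, 3+1·4=7, -6+2·4=2, 4+3·4=16, -8+4·4=8) = 16 (attained by i=3)
Answer: p(5) = 19; p(4) = 16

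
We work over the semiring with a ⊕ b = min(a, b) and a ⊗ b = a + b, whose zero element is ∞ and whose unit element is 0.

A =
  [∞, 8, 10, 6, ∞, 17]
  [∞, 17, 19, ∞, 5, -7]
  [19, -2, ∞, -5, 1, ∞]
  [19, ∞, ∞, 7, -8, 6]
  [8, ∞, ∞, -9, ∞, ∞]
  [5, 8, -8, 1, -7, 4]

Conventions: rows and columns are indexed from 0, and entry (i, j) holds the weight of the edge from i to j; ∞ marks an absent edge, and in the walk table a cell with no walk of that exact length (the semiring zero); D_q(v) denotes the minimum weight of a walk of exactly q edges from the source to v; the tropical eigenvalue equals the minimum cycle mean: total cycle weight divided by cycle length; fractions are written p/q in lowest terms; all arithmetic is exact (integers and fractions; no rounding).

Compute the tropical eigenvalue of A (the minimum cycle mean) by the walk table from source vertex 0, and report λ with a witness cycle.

q=0: [0, ∞, ∞, ∞, ∞, ∞]
q=1: [∞, 8, 10, 6, ∞, 17]
q=2: [22, 8, 9, 5, -2, 1]
q=3: [6, 7, -7, -11, -6, 1]
q=4: [2, -9, -7, -15, -19, -5]
q=5: [-11, -9, -13, -28, -23, -16]
q=6: [-15, -15, -24, -32, -36, -22]
Optimal cycle mean attained by: cycle 3->4->3, total (-8) + (-9), length 2.
Answer: λ = -17/2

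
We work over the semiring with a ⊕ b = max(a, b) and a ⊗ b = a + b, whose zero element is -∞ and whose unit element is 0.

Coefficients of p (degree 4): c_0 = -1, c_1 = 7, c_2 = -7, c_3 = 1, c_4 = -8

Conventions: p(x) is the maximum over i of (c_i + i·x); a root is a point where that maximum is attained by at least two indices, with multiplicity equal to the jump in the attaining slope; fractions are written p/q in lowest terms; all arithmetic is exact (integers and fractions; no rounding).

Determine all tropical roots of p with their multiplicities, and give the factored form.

hull edge (i=0, c=-1) to (i=1, c=7): slope 8, span 1
hull edge (i=1, c=7) to (i=3, c=1): slope -3, span 2
hull edge (i=3, c=1) to (i=4, c=-8): slope -9, span 1
Factored form: p(x) = -8 ⊗ (x ⊕ (-8)) ⊗ (x ⊕ 3) ⊗ (x ⊕ 3) ⊗ (x ⊕ 9)
Answer: roots = -8 (mult 1), 3 (mult 2), 9 (mult 1)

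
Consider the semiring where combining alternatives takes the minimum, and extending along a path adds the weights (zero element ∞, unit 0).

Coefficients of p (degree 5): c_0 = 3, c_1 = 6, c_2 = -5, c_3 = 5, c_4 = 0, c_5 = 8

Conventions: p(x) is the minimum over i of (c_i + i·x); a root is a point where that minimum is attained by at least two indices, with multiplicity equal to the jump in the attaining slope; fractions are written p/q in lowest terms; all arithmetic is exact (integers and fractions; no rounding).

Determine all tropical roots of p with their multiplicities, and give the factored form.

hull edge (i=0, c=3) to (i=2, c=-5): slope -4, span 2
hull edge (i=2, c=-5) to (i=4, c=0): slope 5/2, span 2
hull edge (i=4, c=0) to (i=5, c=8): slope 8, span 1
Factored form: p(x) = 8 ⊗ (x ⊕ (-8)) ⊗ (x ⊕ (-5/2)) ⊗ (x ⊕ (-5/2)) ⊗ (x ⊕ 4) ⊗ (x ⊕ 4)
Answer: roots = -8 (mult 1), -5/2 (mult 2), 4 (mult 2)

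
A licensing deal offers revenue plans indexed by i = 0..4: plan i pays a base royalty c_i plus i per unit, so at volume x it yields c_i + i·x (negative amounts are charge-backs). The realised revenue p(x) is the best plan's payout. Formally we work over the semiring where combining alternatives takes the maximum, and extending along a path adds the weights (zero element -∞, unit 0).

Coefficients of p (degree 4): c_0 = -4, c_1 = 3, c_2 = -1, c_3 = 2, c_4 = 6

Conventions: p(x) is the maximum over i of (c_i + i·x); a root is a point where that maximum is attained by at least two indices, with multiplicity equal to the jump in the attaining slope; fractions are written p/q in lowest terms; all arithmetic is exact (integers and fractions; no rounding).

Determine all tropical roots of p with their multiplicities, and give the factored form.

hull edge (i=0, c=-4) to (i=1, c=3): slope 7, span 1
hull edge (i=1, c=3) to (i=4, c=6): slope 1, span 3
Factored form: p(x) = 6 ⊗ (x ⊕ (-7)) ⊗ (x ⊕ (-1)) ⊗ (x ⊕ (-1)) ⊗ (x ⊕ (-1))
Answer: roots = -7 (mult 1), -1 (mult 3)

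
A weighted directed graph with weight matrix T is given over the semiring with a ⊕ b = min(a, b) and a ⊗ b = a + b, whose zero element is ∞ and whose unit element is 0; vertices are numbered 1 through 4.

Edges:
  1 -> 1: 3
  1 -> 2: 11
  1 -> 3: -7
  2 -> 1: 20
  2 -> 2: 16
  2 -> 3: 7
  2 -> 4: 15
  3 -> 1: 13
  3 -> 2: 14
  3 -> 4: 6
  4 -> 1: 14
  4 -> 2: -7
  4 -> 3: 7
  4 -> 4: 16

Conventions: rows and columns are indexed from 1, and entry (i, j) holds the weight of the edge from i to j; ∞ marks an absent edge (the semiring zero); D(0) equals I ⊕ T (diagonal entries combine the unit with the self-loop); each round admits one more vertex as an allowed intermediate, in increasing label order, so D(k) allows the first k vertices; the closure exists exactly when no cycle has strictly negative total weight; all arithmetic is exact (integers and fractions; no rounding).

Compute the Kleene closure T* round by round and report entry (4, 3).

D(0):
  [0, 11, -7, ∞]
  [20, 0, 7, 15]
  [13, 14, 0, 6]
  [14, -7, 7, 0]
D(1):
  [0, 11, -7, ∞]
  [20, 0, 7, 15]
  [13, 14, 0, 6]
  [14, -7, 7, 0]
D(2):
  [0, 11, -7, 26]
  [20, 0, 7, 15]
  [13, 14, 0, 6]
  [13, -7, 0, 0]
D(3):
  [0, 7, -7, -1]
  [20, 0, 7, 13]
  [13, 14, 0, 6]
  [13, -7, 0, 0]
D(4):
  [0, -8, -7, -1]
  [20, 0, 7, 13]
  [13, -1, 0, 6]
  [13, -7, 0, 0]
Answer: T*[4][3] = 0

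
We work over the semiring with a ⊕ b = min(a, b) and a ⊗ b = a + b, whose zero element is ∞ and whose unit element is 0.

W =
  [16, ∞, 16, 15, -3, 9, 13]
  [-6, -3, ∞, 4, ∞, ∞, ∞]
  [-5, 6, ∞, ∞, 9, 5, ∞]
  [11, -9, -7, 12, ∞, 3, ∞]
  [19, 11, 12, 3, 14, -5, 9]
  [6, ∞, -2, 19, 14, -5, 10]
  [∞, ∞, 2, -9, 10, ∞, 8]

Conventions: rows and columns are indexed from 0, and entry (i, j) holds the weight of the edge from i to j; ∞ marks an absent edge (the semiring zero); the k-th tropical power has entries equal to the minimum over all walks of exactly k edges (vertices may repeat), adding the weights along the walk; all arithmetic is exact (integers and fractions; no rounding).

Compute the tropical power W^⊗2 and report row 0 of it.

W^⊗2:
  [11, 6, 7, 0, 11, -8, 6]
  [-9, -6, -3, 1, -9, 3, 7]
  [0, 3, 3, 10, -8, 0, 8]
  [-15, -12, 1, -5, 2, -2, 13]
  [1, -6, -7, 0, 9, -10, 5]
  [-7, 4, -7, 1, 3, -10, 5]
  [-3, -18, -16, -1, 11, -6, 16]
Answer: row 0 of W^⊗2 = [11, 6, 7, 0, 11, -8, 6]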